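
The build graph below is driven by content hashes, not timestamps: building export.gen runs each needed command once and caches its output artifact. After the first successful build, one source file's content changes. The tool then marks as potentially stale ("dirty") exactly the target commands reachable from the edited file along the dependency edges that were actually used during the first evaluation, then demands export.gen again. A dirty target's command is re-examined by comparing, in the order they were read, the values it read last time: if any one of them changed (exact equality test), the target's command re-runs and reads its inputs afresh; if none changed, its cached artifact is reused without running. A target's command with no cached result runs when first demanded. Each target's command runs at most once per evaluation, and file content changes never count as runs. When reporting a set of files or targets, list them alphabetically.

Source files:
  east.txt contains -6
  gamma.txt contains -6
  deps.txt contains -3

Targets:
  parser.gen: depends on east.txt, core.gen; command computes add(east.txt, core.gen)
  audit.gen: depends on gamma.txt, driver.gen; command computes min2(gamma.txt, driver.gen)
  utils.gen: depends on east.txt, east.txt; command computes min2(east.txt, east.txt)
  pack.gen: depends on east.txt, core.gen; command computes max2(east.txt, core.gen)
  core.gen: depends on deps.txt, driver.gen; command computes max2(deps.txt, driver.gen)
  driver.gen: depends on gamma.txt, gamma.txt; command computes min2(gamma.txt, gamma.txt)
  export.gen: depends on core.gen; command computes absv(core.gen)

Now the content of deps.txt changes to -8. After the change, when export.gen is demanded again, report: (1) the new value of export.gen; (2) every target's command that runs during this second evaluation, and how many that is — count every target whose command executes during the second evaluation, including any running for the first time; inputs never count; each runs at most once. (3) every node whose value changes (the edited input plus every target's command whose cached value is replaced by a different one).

Initial pass — values computed on the first demand:
  driver.gen = min2(-6, -6) = -6
  core.gen = max2(-3, -6) = -3
  export.gen = absv(-3) = 3

Second demand — change propagation:
  core.gen: re-runs because deps.txt -3->-8; new result -6.
  export.gen: re-runs because core.gen -3->-6; new result 6.

export.gen now evaluates to 6.
Run set: core.gen, export.gen (2 run).
Changed values: core.gen, deps.txt, export.gen.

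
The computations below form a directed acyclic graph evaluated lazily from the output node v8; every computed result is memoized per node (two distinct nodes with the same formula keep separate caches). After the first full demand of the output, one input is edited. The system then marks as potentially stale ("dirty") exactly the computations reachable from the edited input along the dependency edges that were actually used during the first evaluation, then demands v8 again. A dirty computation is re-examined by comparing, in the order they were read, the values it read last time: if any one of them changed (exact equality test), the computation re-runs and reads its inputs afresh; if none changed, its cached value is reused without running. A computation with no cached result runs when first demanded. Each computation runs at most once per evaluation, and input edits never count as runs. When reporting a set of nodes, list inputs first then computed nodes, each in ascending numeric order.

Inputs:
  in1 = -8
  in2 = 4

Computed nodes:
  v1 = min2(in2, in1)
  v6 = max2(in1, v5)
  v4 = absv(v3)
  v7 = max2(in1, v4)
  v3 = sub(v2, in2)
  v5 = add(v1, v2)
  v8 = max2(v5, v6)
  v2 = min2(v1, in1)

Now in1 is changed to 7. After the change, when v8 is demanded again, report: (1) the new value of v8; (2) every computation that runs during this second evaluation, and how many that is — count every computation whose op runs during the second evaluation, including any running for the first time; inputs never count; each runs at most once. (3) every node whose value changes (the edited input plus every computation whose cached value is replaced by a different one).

Demanding v8 again yields 8.
5 computations run: v1, v2, v5, v6, v8.
The nodes whose values change: in1, v1, v2, v5, v6, v8.

First demand of the output computes:
  v1 = min2(4, -8) = -8
  v2 = min2(-8, -8) = -8
  v5 = add(-8, -8) = -16
  v6 = max2(-8, -16) = -8
  v8 = max2(-16, -8) = -8

After the edit, cleaning proceeds:
  v1: a read changed (in1 -8->7) — executes, giving 4.
  v2: a read changed (v1 -8->4; in1 -8->7) — executes, giving 4.
  v5: a read changed (v1 -8->4; v2 -8->4) — executes, giving 8.
  v6: a read changed (in1 -8->7; v5 -16->8) — executes, giving 8.
  v8: a read changed (v5 -16->8; v6 -8->8) — executes, giving 8.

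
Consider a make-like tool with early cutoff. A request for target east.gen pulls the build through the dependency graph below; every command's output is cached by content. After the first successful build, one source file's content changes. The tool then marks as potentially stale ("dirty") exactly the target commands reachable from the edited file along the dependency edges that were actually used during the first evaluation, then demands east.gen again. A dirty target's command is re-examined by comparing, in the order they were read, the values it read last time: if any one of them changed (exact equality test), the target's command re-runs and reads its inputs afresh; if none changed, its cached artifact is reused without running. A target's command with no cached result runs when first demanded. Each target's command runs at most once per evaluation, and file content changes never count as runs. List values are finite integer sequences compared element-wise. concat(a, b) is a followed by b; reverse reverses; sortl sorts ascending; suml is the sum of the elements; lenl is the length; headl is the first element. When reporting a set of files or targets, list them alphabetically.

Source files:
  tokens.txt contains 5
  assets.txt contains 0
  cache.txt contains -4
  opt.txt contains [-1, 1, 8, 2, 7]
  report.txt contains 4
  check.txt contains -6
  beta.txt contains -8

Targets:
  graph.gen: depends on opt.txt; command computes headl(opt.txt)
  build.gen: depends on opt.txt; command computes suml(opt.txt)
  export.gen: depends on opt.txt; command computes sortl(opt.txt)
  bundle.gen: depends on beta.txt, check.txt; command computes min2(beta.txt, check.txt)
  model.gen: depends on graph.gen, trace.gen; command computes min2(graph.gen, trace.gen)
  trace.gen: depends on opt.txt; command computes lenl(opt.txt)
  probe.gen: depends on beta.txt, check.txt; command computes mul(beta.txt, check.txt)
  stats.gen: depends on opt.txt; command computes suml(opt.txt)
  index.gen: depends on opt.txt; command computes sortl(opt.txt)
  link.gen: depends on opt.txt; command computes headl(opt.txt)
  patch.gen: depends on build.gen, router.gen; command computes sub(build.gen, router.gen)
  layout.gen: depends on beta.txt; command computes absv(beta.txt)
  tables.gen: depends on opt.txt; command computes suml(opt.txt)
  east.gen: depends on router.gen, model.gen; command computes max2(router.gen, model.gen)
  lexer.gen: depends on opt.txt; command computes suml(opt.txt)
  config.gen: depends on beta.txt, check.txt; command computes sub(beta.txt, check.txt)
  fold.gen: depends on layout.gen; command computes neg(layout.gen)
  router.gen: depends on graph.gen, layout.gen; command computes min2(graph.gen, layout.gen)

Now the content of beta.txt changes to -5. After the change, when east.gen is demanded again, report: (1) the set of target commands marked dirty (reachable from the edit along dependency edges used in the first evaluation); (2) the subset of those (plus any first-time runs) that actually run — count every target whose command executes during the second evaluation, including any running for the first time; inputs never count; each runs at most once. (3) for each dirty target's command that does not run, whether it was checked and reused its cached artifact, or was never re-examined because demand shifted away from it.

The edit dirties: east.gen, layout.gen, router.gen.
2 target commands run: layout.gen, router.gen.
Cache hits after checking: east.gen.
Note the absorption at router.gen: it re-runs yet its value is the same, leaving the output's value untouched.

First demand of the output computes:
  graph.gen = headl([-1, 1, 8, 2, 7]) = -1
  layout.gen = absv(-8) = 8
  router.gen = min2(-1, 8) = -1
  trace.gen = lenl([-1, 1, 8, 2, 7]) = 5
  model.gen = min2(-1, 5) = -1
  east.gen = max2(-1, -1) = -1

After the edit, cleaning proceeds:
  layout.gen: a read changed (beta.txt -8->-5) — executes, giving 5.
  router.gen: a read changed (layout.gen 8->5) — executes, giving -1 — identical to its old value.
  east.gen: dirty, but its reads are unchanged (router.gen unchanged, model.gen unchanged); cached -1 stands.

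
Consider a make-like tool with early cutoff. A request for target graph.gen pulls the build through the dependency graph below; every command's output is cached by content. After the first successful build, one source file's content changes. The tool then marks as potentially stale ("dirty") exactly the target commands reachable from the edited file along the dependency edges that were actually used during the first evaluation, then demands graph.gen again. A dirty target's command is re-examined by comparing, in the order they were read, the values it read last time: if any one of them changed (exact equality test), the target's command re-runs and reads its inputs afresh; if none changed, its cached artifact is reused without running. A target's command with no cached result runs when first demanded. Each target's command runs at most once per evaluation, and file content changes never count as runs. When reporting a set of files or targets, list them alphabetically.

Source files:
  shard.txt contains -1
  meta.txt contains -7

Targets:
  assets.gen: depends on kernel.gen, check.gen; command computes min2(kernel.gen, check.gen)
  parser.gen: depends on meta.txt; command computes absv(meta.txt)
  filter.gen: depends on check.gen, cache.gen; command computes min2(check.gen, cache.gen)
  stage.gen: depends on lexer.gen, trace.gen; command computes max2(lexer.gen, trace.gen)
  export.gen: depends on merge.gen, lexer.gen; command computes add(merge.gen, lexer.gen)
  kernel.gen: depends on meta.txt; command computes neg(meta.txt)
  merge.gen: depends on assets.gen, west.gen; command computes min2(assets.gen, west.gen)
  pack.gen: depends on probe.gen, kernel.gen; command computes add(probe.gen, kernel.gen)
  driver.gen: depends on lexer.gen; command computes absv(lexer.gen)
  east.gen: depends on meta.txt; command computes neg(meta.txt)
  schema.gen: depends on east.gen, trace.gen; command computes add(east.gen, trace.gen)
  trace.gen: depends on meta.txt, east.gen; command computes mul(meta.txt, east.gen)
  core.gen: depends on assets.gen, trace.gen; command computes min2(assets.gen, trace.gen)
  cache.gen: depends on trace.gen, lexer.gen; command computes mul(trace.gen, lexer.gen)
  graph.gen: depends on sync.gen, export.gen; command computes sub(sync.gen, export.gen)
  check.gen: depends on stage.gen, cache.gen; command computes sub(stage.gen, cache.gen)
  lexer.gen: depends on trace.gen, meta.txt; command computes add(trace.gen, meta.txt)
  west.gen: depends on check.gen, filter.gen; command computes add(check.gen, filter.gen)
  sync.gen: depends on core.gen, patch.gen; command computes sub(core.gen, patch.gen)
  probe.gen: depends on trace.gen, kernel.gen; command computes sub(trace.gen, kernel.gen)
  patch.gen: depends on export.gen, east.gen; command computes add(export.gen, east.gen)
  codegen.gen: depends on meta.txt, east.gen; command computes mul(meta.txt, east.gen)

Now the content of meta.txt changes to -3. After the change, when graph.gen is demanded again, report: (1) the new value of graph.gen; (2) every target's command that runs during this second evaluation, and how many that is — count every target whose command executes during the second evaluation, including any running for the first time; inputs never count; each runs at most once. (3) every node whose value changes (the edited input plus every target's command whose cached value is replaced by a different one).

First demand of the output computes:
  east.gen = neg(-7) = 7
  kernel.gen = neg(-7) = 7
  trace.gen = mul(-7, 7) = -49
  lexer.gen = add(-49, -7) = -56
  cache.gen = mul(-49, -56) = 2744
  stage.gen = max2(-56, -49) = -49
  check.gen = sub(-49, 2744) = -2793
  assets.gen = min2(7, -2793) = -2793
  core.gen = min2(-2793, -49) = -2793
  filter.gen = min2(-2793, 2744) = -2793
  west.gen = add(-2793, -2793) = -5586
  merge.gen = min2(-2793, -5586) = -5586
  export.gen = add(-5586, -56) = -5642
  patch.gen = add(-5642, 7) = -5635
  sync.gen = sub(-2793, -5635) = 2842
  graph.gen = sub(2842, -5642) = 8484

After the edit, cleaning proceeds:
  east.gen: a read changed (meta.txt -7->-3) — executes, giving 3.
  kernel.gen: a read changed (meta.txt -7->-3) — executes, giving 3.
  trace.gen: a read changed (meta.txt -7->-3; east.gen 7->3) — executes, giving -9.
  lexer.gen: a read changed (trace.gen -49->-9; meta.txt -7->-3) — executes, giving -12.
  cache.gen: a read changed (trace.gen -49->-9; lexer.gen -56->-12) — executes, giving 108.
  stage.gen: a read changed (lexer.gen -56->-12; trace.gen -49->-9) — executes, giving -9.
  check.gen: a read changed (stage.gen -49->-9; cache.gen 2744->108) — executes, giving -117.
  assets.gen: a read changed (kernel.gen 7->3; check.gen -2793->-117) — executes, giving -117.
  core.gen: a read changed (assets.gen -2793->-117; trace.gen -49->-9) — executes, giving -117.
  filter.gen: a read changed (check.gen -2793->-117; cache.gen 2744->108) — executes, giving -117.
  west.gen: a read changed (check.gen -2793->-117; filter.gen -2793->-117) — executes, giving -234.
  merge.gen: a read changed (assets.gen -2793->-117; west.gen -5586->-234) — executes, giving -234.
  export.gen: a read changed (merge.gen -5586->-234; lexer.gen -56->-12) — executes, giving -246.
  patch.gen: a read changed (export.gen -5642->-246; east.gen 7->3) — executes, giving -243.
  sync.gen: a read changed (core.gen -2793->-117; patch.gen -5635->-243) — executes, giving 126.
  graph.gen: a read changed (sync.gen 2842->126; export.gen -5642->-246) — executes, giving 372.

Demanding graph.gen again yields 372.
16 target commands run: assets.gen, cache.gen, check.gen, core.gen, east.gen, export.gen, filter.gen, graph.gen, kernel.gen, lexer.gen, merge.gen, patch.gen, stage.gen, sync.gen, trace.gen, west.gen.
The nodes whose values change: assets.gen, cache.gen, check.gen, core.gen, east.gen, export.gen, filter.gen, graph.gen, kernel.gen, lexer.gen, merge.gen, meta.txt, patch.gen, stage.gen, sync.gen, trace.gen, west.gen.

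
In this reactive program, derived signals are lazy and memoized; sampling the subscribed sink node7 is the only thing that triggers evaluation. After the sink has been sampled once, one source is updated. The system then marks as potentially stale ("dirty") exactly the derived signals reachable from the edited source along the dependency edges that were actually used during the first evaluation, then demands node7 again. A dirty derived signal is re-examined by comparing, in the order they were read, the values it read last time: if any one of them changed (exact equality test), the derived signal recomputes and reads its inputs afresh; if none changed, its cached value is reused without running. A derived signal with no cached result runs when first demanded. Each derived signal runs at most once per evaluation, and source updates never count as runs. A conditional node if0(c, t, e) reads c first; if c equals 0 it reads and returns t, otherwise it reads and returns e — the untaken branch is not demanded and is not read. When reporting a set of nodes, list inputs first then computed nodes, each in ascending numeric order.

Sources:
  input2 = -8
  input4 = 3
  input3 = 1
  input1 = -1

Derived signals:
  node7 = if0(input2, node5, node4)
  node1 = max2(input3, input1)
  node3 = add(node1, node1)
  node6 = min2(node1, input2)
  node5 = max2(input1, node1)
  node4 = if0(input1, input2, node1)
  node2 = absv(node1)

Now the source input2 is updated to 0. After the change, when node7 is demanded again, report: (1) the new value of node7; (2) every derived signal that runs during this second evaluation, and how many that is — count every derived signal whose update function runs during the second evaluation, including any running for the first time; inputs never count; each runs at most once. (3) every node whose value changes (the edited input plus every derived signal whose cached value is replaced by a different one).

Demanding node7 again yields 1.
2 derived signals run: node5, node7.
The nodes whose values change: input2.
Note the branch switch — node5 had no cache and runs now for the first time.

First demand of the output computes:
  node1 = max2(1, -1) = 1
  node4 = if0(input1=-1 -> else branch node1) = 1
  node7 = if0(input2=-8 -> else branch node4) = 1

After the edit, cleaning proceeds:
  node5: had never run; runs now, result 1.
  node7: a read changed (input2 -8->0) — executes, giving 1 — identical to its old value.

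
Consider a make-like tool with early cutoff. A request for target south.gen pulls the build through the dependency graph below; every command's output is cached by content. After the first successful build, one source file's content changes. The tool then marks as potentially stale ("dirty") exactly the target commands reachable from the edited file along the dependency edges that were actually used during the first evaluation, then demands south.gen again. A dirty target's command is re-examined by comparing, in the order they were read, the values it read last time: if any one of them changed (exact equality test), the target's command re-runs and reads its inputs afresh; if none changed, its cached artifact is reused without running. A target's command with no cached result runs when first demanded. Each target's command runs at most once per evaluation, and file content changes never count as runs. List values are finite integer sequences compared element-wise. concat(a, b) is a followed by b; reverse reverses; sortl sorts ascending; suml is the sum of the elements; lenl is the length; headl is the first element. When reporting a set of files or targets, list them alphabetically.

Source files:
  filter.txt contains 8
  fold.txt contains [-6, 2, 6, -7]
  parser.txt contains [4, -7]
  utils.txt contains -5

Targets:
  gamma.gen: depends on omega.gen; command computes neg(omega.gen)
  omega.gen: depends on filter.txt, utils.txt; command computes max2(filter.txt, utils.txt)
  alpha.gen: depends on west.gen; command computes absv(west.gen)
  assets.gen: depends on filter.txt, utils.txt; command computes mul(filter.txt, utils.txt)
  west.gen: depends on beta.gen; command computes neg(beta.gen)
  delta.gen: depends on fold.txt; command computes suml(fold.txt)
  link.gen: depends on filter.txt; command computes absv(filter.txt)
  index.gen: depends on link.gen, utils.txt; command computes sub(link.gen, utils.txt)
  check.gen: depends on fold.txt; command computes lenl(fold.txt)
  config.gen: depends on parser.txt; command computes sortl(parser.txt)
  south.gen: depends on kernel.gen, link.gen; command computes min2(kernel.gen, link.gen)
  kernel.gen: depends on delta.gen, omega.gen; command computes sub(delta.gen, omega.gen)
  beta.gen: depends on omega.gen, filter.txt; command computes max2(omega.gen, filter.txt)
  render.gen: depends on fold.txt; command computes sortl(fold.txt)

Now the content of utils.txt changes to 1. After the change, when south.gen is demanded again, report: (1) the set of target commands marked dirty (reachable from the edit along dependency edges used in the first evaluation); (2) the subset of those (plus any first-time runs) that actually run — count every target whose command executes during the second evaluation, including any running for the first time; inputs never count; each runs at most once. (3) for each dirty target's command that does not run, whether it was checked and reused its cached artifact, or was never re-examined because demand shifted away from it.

First demand of the output computes:
  delta.gen = suml([-6, 2, 6, -7]) = -5
  link.gen = absv(8) = 8
  omega.gen = max2(8, -5) = 8
  kernel.gen = sub(-5, 8) = -13
  south.gen = min2(-13, 8) = -13

After the edit, cleaning proceeds:
  omega.gen: a read changed (utils.txt -5->1) — executes, giving 8 — identical to its old value.
  kernel.gen: dirty, but its reads are unchanged (delta.gen unchanged, omega.gen unchanged); cached -13 stands.
  south.gen: dirty, but its reads are unchanged (kernel.gen unchanged, link.gen unchanged); cached -13 stands.

Note the absorption at omega.gen: it re-runs yet its value is the same, leaving the output's value untouched.

The edit dirties: kernel.gen, omega.gen, south.gen.
1 target commands run: omega.gen.
Cache hits after checking: kernel.gen, south.gen.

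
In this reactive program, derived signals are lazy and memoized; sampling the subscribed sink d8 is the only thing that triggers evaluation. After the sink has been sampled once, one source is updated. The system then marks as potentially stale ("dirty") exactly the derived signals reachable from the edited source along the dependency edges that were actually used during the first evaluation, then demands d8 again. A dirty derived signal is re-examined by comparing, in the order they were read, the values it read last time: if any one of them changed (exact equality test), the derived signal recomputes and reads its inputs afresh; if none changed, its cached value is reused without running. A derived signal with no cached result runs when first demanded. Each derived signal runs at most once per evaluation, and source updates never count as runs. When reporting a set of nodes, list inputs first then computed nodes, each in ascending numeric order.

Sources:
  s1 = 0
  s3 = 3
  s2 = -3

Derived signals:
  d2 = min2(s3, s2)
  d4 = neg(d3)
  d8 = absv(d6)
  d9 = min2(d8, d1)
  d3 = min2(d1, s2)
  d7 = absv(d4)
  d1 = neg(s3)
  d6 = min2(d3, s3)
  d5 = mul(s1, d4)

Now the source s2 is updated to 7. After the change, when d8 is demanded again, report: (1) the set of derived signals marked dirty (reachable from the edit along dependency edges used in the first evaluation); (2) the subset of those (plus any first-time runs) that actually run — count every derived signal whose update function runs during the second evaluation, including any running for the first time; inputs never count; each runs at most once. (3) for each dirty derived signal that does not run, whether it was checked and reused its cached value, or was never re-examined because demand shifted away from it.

The edit dirties: d3, d6, d8.
1 derived signals run: d3.
Cache hits after checking: d6, d8.
Note the absorption at d3: it re-runs yet its value is the same, leaving the output's value untouched.

First demand of the output computes:
  d1 = neg(3) = -3
  d3 = min2(-3, -3) = -3
  d6 = min2(-3, 3) = -3
  d8 = absv(-3) = 3

After the edit, cleaning proceeds:
  d3: a read changed (s2 -3->7) — executes, giving -3 — identical to its old value.
  d6: dirty, but its reads are unchanged (d3 unchanged, s3 unchanged); cached -3 stands.
  d8: dirty, but its reads are unchanged (d6 unchanged); cached 3 stands.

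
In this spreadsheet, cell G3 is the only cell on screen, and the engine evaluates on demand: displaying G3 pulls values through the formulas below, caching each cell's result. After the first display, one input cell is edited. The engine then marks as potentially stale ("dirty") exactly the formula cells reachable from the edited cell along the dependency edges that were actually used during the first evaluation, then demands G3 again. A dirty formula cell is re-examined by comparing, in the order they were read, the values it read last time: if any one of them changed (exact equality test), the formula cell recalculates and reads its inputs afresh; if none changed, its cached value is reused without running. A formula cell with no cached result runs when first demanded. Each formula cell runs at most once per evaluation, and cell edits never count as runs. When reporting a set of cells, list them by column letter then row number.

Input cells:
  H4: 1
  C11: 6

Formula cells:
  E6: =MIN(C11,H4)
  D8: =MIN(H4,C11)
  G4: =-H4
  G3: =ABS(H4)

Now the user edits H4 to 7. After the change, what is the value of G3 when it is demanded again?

G3 now evaluates to 7.

Initial pass — values computed on the first demand:
  G3 = ABS(1) = 1

Second demand — change propagation:
  G3: re-runs because H4 1->7; new result 7.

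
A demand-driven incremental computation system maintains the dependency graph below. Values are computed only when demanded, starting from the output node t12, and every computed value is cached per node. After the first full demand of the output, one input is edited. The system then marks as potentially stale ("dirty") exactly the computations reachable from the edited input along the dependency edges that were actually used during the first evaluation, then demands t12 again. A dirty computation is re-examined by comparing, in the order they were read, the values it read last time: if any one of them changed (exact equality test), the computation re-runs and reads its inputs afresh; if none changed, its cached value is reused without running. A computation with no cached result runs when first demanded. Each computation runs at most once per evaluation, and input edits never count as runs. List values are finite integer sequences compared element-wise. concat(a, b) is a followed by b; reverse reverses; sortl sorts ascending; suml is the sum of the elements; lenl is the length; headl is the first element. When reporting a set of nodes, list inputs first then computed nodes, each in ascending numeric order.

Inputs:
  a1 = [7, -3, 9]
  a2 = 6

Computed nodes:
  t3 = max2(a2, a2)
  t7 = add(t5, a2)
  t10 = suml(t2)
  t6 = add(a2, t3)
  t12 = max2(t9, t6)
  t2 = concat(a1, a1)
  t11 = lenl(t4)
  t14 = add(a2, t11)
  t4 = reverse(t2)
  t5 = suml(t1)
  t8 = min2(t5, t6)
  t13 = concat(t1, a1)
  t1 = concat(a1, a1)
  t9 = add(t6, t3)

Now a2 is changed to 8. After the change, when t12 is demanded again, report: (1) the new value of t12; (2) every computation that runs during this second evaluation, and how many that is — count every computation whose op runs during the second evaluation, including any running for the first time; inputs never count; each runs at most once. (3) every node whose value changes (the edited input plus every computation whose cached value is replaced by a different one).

New value of t12: 24.
Computations that run: t3, t6, t9, t12 — 4 in total.
Values that change: a2, t3, t6, t9, t12.

First evaluation (everything demanded from the output):
  t3 = max2(6, 6) = 6
  t6 = add(6, 6) = 12
  t9 = add(12, 6) = 18
  t12 = max2(18, 12) = 18

Propagation after the edit:
  t3: runs — a2 6->8; a2 6->8; result 8.
  t6: runs — a2 6->8; t3 6->8; result 16.
  t9: runs — t6 12->16; t3 6->8; result 24.
  t12: runs — t9 18->24; t6 12->16; result 24.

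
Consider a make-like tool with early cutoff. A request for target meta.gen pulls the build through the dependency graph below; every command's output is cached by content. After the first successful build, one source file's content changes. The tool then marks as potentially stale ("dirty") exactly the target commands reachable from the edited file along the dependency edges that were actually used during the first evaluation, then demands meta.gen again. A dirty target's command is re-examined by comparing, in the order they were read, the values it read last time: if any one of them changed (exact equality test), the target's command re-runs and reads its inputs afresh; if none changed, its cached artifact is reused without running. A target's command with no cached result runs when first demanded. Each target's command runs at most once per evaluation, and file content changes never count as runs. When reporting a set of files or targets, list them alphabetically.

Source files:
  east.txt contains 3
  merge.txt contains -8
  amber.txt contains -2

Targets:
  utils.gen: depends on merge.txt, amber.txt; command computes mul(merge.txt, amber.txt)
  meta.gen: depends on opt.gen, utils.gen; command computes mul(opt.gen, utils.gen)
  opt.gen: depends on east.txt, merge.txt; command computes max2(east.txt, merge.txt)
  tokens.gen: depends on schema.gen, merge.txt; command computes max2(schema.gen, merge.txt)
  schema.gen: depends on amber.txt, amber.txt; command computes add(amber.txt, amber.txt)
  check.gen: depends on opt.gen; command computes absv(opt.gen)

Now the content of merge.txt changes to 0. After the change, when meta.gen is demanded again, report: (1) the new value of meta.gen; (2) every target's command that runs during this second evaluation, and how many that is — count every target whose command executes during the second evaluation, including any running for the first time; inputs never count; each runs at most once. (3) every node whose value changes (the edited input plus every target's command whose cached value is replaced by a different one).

First demand of the output computes:
  opt.gen = max2(3, -8) = 3
  utils.gen = mul(-8, -2) = 16
  meta.gen = mul(3, 16) = 48

After the edit, cleaning proceeds:
  opt.gen: a read changed (merge.txt -8->0) — executes, giving 3 — identical to its old value.
  utils.gen: a read changed (merge.txt -8->0) — executes, giving 0.
  meta.gen: a read changed (utils.gen 16->0) — executes, giving 0.

Demanding meta.gen again yields 0.
3 target commands run: meta.gen, opt.gen, utils.gen.
The nodes whose values change: merge.txt, meta.gen, utils.gen.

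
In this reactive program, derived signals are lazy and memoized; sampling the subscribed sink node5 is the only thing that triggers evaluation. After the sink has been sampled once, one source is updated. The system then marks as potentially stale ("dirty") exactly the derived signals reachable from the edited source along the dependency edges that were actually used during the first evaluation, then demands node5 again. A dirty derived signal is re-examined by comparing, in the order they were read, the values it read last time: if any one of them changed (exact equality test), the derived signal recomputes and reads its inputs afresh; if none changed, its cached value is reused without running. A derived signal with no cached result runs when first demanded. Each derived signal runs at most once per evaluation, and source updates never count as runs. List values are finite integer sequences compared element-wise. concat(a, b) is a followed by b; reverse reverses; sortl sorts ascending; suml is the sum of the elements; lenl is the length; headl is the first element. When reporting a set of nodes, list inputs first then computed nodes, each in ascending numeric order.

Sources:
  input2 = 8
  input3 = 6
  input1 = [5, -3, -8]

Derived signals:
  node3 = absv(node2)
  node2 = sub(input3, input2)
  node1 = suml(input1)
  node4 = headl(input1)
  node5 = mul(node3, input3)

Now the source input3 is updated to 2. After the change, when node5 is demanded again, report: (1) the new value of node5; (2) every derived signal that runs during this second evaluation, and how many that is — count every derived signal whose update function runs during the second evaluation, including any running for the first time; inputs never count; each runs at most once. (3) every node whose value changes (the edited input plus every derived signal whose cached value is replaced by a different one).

First demand of the output computes:
  node2 = sub(6, 8) = -2
  node3 = absv(-2) = 2
  node5 = mul(2, 6) = 12

After the edit, cleaning proceeds:
  node2: a read changed (input3 6->2) — executes, giving -6.
  node3: a read changed (node2 -2->-6) — executes, giving 6.
  node5: a read changed (node3 2->6; input3 6->2) — executes, giving 12 — identical to its old value.

Demanding node5 again yields 12.
3 derived signals run: node2, node3, node5.
The nodes whose values change: input3, node2, node3.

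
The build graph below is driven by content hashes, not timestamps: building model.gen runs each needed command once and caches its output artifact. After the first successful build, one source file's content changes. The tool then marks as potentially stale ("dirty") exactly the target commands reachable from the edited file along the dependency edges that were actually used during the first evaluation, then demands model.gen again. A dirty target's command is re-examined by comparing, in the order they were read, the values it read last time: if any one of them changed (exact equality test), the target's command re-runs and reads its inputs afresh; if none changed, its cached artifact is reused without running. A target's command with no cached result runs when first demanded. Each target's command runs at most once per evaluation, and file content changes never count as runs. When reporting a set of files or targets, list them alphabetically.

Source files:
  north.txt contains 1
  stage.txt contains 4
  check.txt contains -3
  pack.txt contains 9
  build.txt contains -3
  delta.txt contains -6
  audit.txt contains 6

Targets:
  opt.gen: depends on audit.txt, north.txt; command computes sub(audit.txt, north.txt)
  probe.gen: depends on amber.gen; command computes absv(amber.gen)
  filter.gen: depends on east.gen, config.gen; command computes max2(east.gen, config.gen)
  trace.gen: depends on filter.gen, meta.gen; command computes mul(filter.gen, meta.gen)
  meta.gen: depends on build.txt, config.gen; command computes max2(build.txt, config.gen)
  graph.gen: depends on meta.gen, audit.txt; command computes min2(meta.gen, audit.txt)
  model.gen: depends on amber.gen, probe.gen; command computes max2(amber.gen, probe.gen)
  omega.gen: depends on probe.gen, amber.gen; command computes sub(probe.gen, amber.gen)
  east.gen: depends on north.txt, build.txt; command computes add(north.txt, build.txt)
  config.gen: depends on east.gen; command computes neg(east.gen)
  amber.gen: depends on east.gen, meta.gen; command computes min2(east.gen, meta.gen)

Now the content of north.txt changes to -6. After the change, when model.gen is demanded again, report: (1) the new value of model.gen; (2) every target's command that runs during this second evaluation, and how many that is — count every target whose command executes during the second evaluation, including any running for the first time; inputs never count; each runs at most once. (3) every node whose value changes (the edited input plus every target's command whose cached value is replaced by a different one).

Initial pass — values computed on the first demand:
  east.gen = add(1, -3) = -2
  config.gen = neg(-2) = 2
  meta.gen = max2(-3, 2) = 2
  amber.gen = min2(-2, 2) = -2
  probe.gen = absv(-2) = 2
  model.gen = max2(-2, 2) = 2

Second demand — change propagation:
  east.gen: re-runs because north.txt 1->-6; new result -9.
  config.gen: re-runs because east.gen -2->-9; new result 9.
  meta.gen: re-runs because config.gen 2->9; new result 9.
  amber.gen: re-runs because east.gen -2->-9; meta.gen 2->9; new result -9.
  probe.gen: re-runs because amber.gen -2->-9; new result 9.
  model.gen: re-runs because amber.gen -2->-9; probe.gen 2->9; new result 9.

model.gen now evaluates to 9.
Run set: amber.gen, config.gen, east.gen, meta.gen, model.gen, probe.gen (6 run).
Changed values: amber.gen, config.gen, east.gen, meta.gen, model.gen, north.txt, probe.gen.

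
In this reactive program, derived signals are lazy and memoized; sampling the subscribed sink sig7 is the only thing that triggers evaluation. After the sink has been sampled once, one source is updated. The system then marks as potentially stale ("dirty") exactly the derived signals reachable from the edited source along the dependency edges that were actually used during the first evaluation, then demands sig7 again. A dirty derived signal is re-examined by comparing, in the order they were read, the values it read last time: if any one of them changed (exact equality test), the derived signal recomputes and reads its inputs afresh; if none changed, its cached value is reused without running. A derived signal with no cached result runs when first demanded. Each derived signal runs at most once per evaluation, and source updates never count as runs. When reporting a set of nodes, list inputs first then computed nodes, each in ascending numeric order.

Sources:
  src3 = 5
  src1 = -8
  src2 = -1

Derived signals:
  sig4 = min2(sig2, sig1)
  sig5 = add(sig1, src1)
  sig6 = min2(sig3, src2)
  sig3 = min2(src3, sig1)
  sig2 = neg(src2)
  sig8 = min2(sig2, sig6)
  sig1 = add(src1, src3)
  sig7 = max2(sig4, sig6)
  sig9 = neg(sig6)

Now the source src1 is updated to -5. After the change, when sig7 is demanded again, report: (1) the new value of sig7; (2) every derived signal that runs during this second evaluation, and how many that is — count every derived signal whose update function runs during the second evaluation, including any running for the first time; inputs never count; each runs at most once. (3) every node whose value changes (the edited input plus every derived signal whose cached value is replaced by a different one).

Demanding sig7 again yields 0.
5 derived signals run: sig1, sig3, sig4, sig6, sig7.
The nodes whose values change: src1, sig1, sig3, sig4, sig6, sig7.

First demand of the output computes:
  sig1 = add(-8, 5) = -3
  sig2 = neg(-1) = 1
  sig3 = min2(5, -3) = -3
  sig4 = min2(1, -3) = -3
  sig6 = min2(-3, -1) = -3
  sig7 = max2(-3, -3) = -3

After the edit, cleaning proceeds:
  sig1: a read changed (src1 -8->-5) — executes, giving 0.
  sig3: a read changed (sig1 -3->0) — executes, giving 0.
  sig4: a read changed (sig1 -3->0) — executes, giving 0.
  sig6: a read changed (sig3 -3->0) — executes, giving -1.
  sig7: a read changed (sig4 -3->0; sig6 -3->-1) — executes, giving 0.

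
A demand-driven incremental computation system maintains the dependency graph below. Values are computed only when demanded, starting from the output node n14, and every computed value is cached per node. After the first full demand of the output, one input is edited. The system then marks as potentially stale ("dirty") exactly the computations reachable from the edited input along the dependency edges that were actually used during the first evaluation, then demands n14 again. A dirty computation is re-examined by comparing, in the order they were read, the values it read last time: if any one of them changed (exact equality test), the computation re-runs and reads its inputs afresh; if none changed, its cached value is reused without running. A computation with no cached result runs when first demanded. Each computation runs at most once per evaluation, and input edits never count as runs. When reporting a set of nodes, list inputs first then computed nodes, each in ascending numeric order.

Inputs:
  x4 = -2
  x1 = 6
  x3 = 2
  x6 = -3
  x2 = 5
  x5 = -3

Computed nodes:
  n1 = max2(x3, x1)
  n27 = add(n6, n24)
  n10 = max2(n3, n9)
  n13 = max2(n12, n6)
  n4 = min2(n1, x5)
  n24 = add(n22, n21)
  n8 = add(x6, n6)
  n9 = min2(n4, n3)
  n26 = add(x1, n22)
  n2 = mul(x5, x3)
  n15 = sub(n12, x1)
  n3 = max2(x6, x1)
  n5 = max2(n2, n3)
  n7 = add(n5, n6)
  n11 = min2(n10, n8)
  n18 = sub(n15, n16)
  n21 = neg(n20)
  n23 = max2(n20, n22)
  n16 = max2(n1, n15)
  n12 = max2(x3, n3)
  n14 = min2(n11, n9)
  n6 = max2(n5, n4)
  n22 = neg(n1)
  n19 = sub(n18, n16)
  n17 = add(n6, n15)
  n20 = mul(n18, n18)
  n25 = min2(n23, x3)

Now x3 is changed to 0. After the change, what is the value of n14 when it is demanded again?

New value of n14: -3.
Key observation: the cutoff stops propagation at n4 — its inputs' values are unchanged, so it reuses its cache.

First evaluation (everything demanded from the output):
  n1 = max2(2, 6) = 6
  n2 = mul(-3, 2) = -6
  n3 = max2(-3, 6) = 6
  n4 = min2(6, -3) = -3
  n5 = max2(-6, 6) = 6
  n6 = max2(6, -3) = 6
  n8 = add(-3, 6) = 3
  n9 = min2(-3, 6) = -3
  n10 = max2(6, -3) = 6
  n11 = min2(6, 3) = 3
  n14 = min2(3, -3) = -3

Propagation after the edit:
  n1: runs — x3 2->0; result 6 (same value as before).
  n2: runs — x3 2->0; result 0.
  n4: checked — values it read are unchanged (n1 unchanged, x5 unchanged); reused cached -3 without running.
  n5: runs — n2 -6->0; result 6 (same value as before).
  n6: checked — values it read are unchanged (n5 unchanged, n4 unchanged); reused cached 6 without running.
  n8: checked — values it read are unchanged (x6 unchanged, n6 unchanged); reused cached 3 without running.
  n9: checked — values it read are unchanged (n4 unchanged, n3 unchanged); reused cached -3 without running.
  n10: checked — values it read are unchanged (n3 unchanged, n9 unchanged); reused cached 6 without running.
  n11: checked — values it read are unchanged (n10 unchanged, n8 unchanged); reused cached 3 without running.
  n14: checked — values it read are unchanged (n11 unchanged, n9 unchanged); reused cached -3 without running.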